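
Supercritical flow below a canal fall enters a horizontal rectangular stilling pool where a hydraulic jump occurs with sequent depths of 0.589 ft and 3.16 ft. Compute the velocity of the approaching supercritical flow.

For a rectangular channel the momentum equation gives q² = ½·g·y₁·y₂·(y₁ + y₂) = ½×32.2×0.589×3.16×3.75 = 112.
q = √112 = 10.6 ft²/s.
V₁ = q/y₁ = 10.6/0.589 = 18.0 ft/s.

V₁ = 18.0 ft/s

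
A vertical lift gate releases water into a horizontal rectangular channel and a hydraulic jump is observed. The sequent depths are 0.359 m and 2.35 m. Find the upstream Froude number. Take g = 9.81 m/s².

For a rectangular channel the momentum equation gives q² = ½·g·y₁·y₂·(y₁ + y₂) = ½×9.81×0.359×2.35×2.71 = 11.2.
q = √11.2 = 3.35 m²/s.
V₁ = q/y₁ = 9.33 m/s; Fr₁ = V₁/√(g·y₁) = 4.97.

Fr₁ = 4.97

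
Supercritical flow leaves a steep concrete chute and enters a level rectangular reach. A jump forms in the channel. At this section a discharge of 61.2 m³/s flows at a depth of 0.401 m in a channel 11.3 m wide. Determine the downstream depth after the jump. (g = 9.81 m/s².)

y₂ = 3.67 m

q = Q/b = 61.2/11.3 = 5.42 m²/s; V₁ = q/y₁ = 13.5 m/s. Fr₁ = V₁/√(g·y₁) = 6.81.
By Bélanger, y₂/y₁ = ½[√(1 + 8Fr₁²) − 1] = ½[√372.0 − 1] = 9.14.
y₂ = 9.14 × 0.401 = 3.67 m.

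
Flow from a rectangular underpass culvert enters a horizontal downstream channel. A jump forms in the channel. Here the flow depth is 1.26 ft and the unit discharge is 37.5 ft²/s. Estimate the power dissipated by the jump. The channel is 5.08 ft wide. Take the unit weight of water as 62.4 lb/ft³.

V₁ = q/y₁ = 37.5/1.26 = 29.8 ft/s. Fr₁ = V₁/√(g·y₁) = 29.8/√(32.2×1.26) = 4.67.
From the momentum equation for a rectangular channel, y₂/y₁ = ½[√(1 + 8Fr₁²) − 1] = ½[√175.7 − 1] = 6.13.
y₂ = 6.13 × 1.26 = 7.72 ft.
Head loss: ΔE = (y₂ − y₁)³/(4y₁y₂) = (7.72 − 1.26)³/(4×1.26×7.72) = 270/38.9 = 6.93 ft.
Q = q·b = 37.5 × 5.08 = 190 cfs. P = γ·Q·ΔE/550 = 62.4 × 190 × 6.93 / 550 = 150 hp.

P = 150 hp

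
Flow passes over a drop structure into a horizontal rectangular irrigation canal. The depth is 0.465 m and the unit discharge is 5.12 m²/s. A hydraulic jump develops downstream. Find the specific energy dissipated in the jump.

V₁ = q/y₁ = 5.12/0.465 = 11.0 m/s. Fr₁ = V₁/√(g·y₁) = 11.0/√(9.81×0.465) = 5.16.
Conjugate-depth relation: y₂/y₁ = ½[√(1 + 8Fr₁²) − 1] = ½[√213.6 − 1] = 6.81.
y₂ = 6.81 × 0.465 = 3.17 m.
Head loss: ΔE = (y₂ − y₁)³/(4y₁y₂) = (3.17 − 0.465)³/(4×0.465×3.17) = 19.7/5.89 = 3.35 m.

ΔE = 3.35 m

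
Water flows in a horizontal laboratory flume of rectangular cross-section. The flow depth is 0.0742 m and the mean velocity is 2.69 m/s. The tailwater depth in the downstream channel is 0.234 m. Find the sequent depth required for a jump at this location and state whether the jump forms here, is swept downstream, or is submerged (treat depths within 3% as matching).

y₂ = 0.296 m; the jump is swept downstream

Fr₁ = V₁/√(g·y₁) = 2.69/√(9.81×0.0742) = 3.15.
Sequent-depth ratio: y₂/y₁ = ½[√(1 + 8Fr₁²) − 1] = ½[√80.53 − 1] = 3.99.
y₂ = 3.99 × 0.0742 = 0.296 m.
Tailwater y_tw = 0.234 m: y_tw < y₂, so the jump is swept downstream.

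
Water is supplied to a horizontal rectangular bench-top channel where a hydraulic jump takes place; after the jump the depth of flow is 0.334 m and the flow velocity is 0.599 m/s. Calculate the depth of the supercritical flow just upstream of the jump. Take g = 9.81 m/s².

y₁ = 0.0617 m

Fr₂ = V₂/√(g·y₂) = 0.599/√(9.81×0.334) = 0.331.
Since the conjugate-depth ratio holds either way, y₁/y₂ = ½[√(1 + 8Fr₂²) − 1] = ½[√1.876 − 1] = 0.185.
y₁ = 0.185 × 0.334 = 0.0617 m.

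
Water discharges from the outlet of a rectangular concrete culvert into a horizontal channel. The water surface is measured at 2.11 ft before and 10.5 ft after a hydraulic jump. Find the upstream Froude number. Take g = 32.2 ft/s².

Fr₁ = 3.86

For a rectangular channel the momentum equation gives q² = ½·g·y₁·y₂·(y₁ + y₂) = ½×32.2×2.11×10.5×12.6 = 4498.
q = √4498 = 67.1 ft²/s.
V₁ = q/y₁ = 31.8 ft/s; Fr₁ = V₁/√(g·y₁) = 3.86.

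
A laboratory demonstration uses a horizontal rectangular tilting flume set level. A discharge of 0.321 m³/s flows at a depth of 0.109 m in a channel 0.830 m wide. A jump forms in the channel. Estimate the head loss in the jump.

ΔE = 0.240 m

q = Q/b = 0.321/0.830 = 0.387 m²/s; V₁ = q/y₁ = 3.55 m/s. Fr₁ = V₁/√(g·y₁) = 3.43.
Conjugate-depth relation: y₂/y₁ = ½[√(1 + 8Fr₁²) − 1] = ½[√95.19 − 1] = 4.38.
y₂ = 4.38 × 0.109 = 0.477 m.
Head loss: ΔE = (y₂ − y₁)³/(4y₁y₂) = (0.477 − 0.109)³/(4×0.109×0.477) = 0.0499/0.208 = 0.240 m.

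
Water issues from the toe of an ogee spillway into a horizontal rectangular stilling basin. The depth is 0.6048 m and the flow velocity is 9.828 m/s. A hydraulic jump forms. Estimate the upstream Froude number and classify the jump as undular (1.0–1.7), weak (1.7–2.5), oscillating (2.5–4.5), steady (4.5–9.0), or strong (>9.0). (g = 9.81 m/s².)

Fr₁ = 4.035; oscillating jump

Fr₁ = V₁/√(g·y₁) = 9.828/√(9.81×0.6048) = 4.035.
Fr₁ = 4.035 lies in the oscillating range.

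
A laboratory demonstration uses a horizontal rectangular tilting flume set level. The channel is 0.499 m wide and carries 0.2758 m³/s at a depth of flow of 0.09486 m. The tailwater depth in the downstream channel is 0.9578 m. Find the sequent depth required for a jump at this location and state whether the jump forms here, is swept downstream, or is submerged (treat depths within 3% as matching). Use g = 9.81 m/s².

q = Q/b = 0.2758/0.499 = 0.5527 m²/s; V₁ = q/y₁ = 5.827 m/s. Fr₁ = V₁/√(g·y₁) = 6.040.
By Bélanger, y₂/y₁ = ½[√(1 + 8Fr₁²) − 1] = ½[√292.85 − 1] = 8.056.
y₂ = 8.056 × 0.09486 = 0.7642 m.
Tailwater y_tw = 0.9578 m: y_tw > y₂, so the jump is submerged.

y₂ = 0.7642 m; the jump is submerged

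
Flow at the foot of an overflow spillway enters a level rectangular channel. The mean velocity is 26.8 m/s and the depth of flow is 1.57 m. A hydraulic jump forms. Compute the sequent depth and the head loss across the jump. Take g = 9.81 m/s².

y₂ = 14.4 m; ΔE = 23.3 m

Fr₁ = V₁/√(g·y₁) = 26.8/√(9.81×1.57) = 6.83.
Bélanger equation: y₂/y₁ = ½[√(1 + 8Fr₁²) − 1] = ½[√374.1 − 1] = 9.17.
y₂ = 9.17 × 1.57 = 14.4 m.
q = V₁·y₁ = 26.8 × 1.57 = 42.1 m²/s. V₂ = q/y₂ = 42.1/14.4 = 2.92 m/s. E₁ = y₁ + V₁²/2g = 38.2 m; E₂ = y₂ + V₂²/2g = 14.8 m. ΔE = E₁ − E₂ = 23.3 m.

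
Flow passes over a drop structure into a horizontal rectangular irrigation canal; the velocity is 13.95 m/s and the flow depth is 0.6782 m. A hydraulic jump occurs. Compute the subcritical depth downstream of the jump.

Fr₁ = V₁/√(g·y₁) = 13.95/√(9.81×0.6782) = 5.408.
From the momentum equation for a rectangular channel, y₂/y₁ = ½[√(1 + 8Fr₁²) − 1] = ½[√235.00 − 1] = 7.165.
y₂ = 7.165 × 0.6782 = 4.859 m.

y₂ = 4.859 m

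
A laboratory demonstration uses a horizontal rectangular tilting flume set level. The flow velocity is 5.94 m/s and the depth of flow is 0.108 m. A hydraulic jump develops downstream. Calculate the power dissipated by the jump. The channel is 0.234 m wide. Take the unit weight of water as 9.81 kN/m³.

Fr₁ = V₁/√(g·y₁) = 5.94/√(9.81×0.108) = 5.77.
Conjugate-depth relation: y₂/y₁ = ½[√(1 + 8Fr₁²) − 1] = ½[√267.4 − 1] = 7.68.
y₂ = 7.68 × 0.108 = 0.829 m.
q = V₁·y₁ = 5.94 × 0.108 = 0.642 m²/s. V₂ = q/y₂ = 0.642/0.829 = 0.774 m/s. E₁ = y₁ + V₁²/2g = 1.91 m; E₂ = y₂ + V₂²/2g = 0.860 m. ΔE = E₁ − E₂ = 1.05 m.
Q = q·b = 0.642 × 0.234 = 0.150 m³/s. P = γ·Q·ΔE = 9.81 × 0.150 × 1.05 = 1.54 kW.

P = 1.54 kW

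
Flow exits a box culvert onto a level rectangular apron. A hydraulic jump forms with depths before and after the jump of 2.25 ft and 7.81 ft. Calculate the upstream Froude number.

For a rectangular channel the momentum equation gives q² = ½·g·y₁·y₂·(y₁ + y₂) = ½×32.2×2.25×7.81×10.1 = 2846.
q = √2846 = 53.3 ft²/s.
V₁ = q/y₁ = 23.7 ft/s; Fr₁ = V₁/√(g·y₁) = 2.79.

Fr₁ = 2.79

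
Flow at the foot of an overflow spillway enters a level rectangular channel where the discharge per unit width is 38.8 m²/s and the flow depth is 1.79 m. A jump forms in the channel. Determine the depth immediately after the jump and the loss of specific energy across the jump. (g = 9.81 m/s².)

V₁ = q/y₁ = 38.8/1.79 = 21.7 m/s. Fr₁ = V₁/√(g·y₁) = 21.7/√(9.81×1.79) = 5.17.
Conjugate-depth relation: y₂/y₁ = ½[√(1 + 8Fr₁²) − 1] = ½[√215.1 − 1] = 6.83.
y₂ = 6.83 × 1.79 = 12.2 m.
V₂ = q/y₂ = 38.8/12.2 = 3.17 m/s. E₁ = y₁ + V₁²/2g = 25.7 m; E₂ = y₂ + V₂²/2g = 12.7 m. ΔE = E₁ − E₂ = 13.0 m.

y₂ = 12.2 m; ΔE = 13.0 m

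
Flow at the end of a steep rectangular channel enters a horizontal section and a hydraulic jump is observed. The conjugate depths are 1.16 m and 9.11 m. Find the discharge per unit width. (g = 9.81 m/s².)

q = 23.1 m²/s

For a rectangular channel the momentum equation gives q² = ½·g·y₁·y₂·(y₁ + y₂) = ½×9.81×1.16×9.11×10.3 = 532.
q = √532 = 23.1 m²/s.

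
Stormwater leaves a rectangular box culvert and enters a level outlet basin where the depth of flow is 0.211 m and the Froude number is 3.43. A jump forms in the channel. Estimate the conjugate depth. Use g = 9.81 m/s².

Fr₁ = 3.43 (given).
Conjugate-depth relation: y₂/y₁ = ½[√(1 + 8Fr₁²) − 1] = ½[√95.12 − 1] = 4.38.
y₂ = 4.38 × 0.211 = 0.923 m.

y₂ = 0.923 m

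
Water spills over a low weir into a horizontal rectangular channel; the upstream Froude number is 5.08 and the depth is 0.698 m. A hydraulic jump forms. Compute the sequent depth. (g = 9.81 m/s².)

y₂ = 4.68 m

Fr₁ = 5.08 (given).
Conjugate-depth relation: y₂/y₁ = ½[√(1 + 8Fr₁²) − 1] = ½[√207.5 − 1] = 6.70.
y₂ = 6.70 × 0.698 = 4.68 m.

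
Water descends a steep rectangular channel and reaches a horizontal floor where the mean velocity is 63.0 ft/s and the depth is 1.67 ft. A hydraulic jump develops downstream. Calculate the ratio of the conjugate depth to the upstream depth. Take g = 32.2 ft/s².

Fr₁ = V₁/√(g·y₁) = 63.0/√(32.2×1.67) = 8.59.
Conjugate-depth relation: y₂/y₁ = ½[√(1 + 8Fr₁²) − 1] = ½[√591.5 − 1] = 11.7.

y₂/y₁ = 11.7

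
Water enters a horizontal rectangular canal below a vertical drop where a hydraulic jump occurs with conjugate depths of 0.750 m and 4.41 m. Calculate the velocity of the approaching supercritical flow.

For a rectangular channel the momentum equation gives q² = ½·g·y₁·y₂·(y₁ + y₂) = ½×9.81×0.750×4.41×5.16 = 83.7.
q = √83.7 = 9.15 m²/s.
V₁ = q/y₁ = 9.15/0.750 = 12.2 m/s.

V₁ = 12.2 m/s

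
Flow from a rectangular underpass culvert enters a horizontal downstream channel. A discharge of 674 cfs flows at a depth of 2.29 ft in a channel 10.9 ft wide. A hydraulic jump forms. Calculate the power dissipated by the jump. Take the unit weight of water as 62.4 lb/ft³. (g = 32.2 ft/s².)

q = Q/b = 674/10.9 = 61.8 ft²/s; V₁ = q/y₁ = 27.0 ft/s. Fr₁ = V₁/√(g·y₁) = 3.14.
From the momentum equation for a rectangular channel, y₂/y₁ = ½[√(1 + 8Fr₁²) − 1] = ½[√80.10 − 1] = 3.98.
y₂ = 3.98 × 2.29 = 9.10 ft.
Head loss: ΔE = (y₂ − y₁)³/(4y₁y₂) = (9.10 − 2.29)³/(4×2.29×9.10) = 316/83.4 = 3.79 ft.
P = γ·Q·ΔE/550 = 62.4 × 674 × 3.79 / 550 = 290 hp.

P = 290 hp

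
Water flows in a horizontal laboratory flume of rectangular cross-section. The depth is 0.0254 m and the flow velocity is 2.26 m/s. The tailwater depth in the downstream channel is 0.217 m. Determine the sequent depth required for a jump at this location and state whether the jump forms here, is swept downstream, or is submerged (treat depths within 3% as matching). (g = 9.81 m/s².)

y₂ = 0.150 m; the jump is submerged

Fr₁ = V₁/√(g·y₁) = 2.26/√(9.81×0.0254) = 4.53.
Conjugate-depth relation: y₂/y₁ = ½[√(1 + 8Fr₁²) − 1] = ½[√165.0 − 1] = 5.92.
y₂ = 5.92 × 0.0254 = 0.150 m.
Tailwater y_tw = 0.217 m: y_tw > y₂, so the jump is submerged.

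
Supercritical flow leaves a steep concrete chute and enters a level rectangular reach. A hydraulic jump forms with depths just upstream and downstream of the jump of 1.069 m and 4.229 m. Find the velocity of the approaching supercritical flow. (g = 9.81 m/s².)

V₁ = 10.14 m/s

For a rectangular channel the momentum equation gives q² = ½·g·y₁·y₂·(y₁ + y₂) = ½×9.81×1.069×4.229×5.298 = 117.5.
q = √117.5 = 10.84 m²/s.
V₁ = q/y₁ = 10.84/1.069 = 10.14 m/s.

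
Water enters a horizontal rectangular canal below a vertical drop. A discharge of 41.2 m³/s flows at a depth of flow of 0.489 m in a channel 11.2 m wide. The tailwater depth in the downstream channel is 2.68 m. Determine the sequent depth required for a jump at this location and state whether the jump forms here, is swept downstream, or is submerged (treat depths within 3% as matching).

y₂ = 2.14 m; the jump is submerged

q = Q/b = 41.2/11.2 = 3.68 m²/s; V₁ = q/y₁ = 7.52 m/s. Fr₁ = V₁/√(g·y₁) = 3.43.
Sequent-depth ratio: y₂/y₁ = ½[√(1 + 8Fr₁²) − 1] = ½[√95.37 − 1] = 4.38.
y₂ = 4.38 × 0.489 = 2.14 m.
Tailwater y_tw = 2.68 m: y_tw > y₂, so the jump is submerged.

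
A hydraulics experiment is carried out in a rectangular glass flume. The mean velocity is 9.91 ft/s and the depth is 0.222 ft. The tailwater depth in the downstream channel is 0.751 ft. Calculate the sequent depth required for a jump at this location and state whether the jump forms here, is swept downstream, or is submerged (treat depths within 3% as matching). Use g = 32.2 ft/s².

Fr₁ = V₁/√(g·y₁) = 9.91/√(32.2×0.222) = 3.71.
Conjugate-depth relation: y₂/y₁ = ½[√(1 + 8Fr₁²) − 1] = ½[√110.9 − 1] = 4.77.
y₂ = 4.77 × 0.222 = 1.06 ft.
Tailwater y_tw = 0.751 ft: y_tw < y₂, so the jump is swept downstream.

y₂ = 1.06 ft; the jump is swept downstream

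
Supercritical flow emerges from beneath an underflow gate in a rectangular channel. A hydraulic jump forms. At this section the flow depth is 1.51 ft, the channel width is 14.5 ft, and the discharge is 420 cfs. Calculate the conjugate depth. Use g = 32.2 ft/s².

q = Q/b = 420/14.5 = 29.0 ft²/s; V₁ = q/y₁ = 19.2 ft/s. Fr₁ = V₁/√(g·y₁) = 2.75.
Bélanger equation: y₂/y₁ = ½[√(1 + 8Fr₁²) − 1] = ½[√61.54 − 1] = 3.42.
y₂ = 3.42 × 1.51 = 5.17 ft.

y₂ = 5.17 ft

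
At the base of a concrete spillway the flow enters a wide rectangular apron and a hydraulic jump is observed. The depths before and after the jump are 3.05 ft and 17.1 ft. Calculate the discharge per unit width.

q = 130 ft²/s

For a rectangular channel the momentum equation gives q² = ½·g·y₁·y₂·(y₁ + y₂) = ½×32.2×3.05×17.1×20.2 = 16920.
q = √16920 = 130 ft²/s.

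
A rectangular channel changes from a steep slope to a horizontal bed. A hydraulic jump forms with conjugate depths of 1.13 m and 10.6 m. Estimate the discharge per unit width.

For a rectangular channel the momentum equation gives q² = ½·g·y₁·y₂·(y₁ + y₂) = ½×9.81×1.13×10.6×11.7 = 689.
q = √689 = 26.3 m²/s.

q = 26.3 m²/s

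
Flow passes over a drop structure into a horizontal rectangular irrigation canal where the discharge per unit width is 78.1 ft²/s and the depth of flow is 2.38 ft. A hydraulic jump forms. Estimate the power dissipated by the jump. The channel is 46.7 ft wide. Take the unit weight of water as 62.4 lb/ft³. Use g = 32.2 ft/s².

V₁ = q/y₁ = 78.1/2.38 = 32.8 ft/s. Fr₁ = V₁/√(g·y₁) = 32.8/√(32.2×2.38) = 3.75.
Sequent-depth ratio: y₂/y₁ = ½[√(1 + 8Fr₁²) − 1] = ½[√113.4 − 1] = 4.82.
y₂ = 4.82 × 2.38 = 11.5 ft.
V₂ = q/y₂ = 78.1/11.5 = 6.80 ft/s. E₁ = y₁ + V₁²/2g = 19.1 ft; E₂ = y₂ + V₂²/2g = 12.2 ft. ΔE = E₁ − E₂ = 6.90 ft.
Q = q·b = 78.1 × 46.7 = 3647 cfs. P = γ·Q·ΔE/550 = 62.4 × 3647 × 6.90 / 550 = 2855 hp.

P = 2855 hp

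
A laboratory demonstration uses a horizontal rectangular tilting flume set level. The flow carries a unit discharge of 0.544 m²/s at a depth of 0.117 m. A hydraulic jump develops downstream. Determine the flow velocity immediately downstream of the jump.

V₁ = q/y₁ = 0.544/0.117 = 4.65 m/s. Fr₁ = V₁/√(g·y₁) = 4.65/√(9.81×0.117) = 4.34.
Sequent-depth ratio: y₂/y₁ = ½[√(1 + 8Fr₁²) − 1] = ½[√151.7 − 1] = 5.66.
y₂ = 5.66 × 0.117 = 0.662 m.
V₂ = q/y₂ = 0.544/0.662 = 0.822 m/s.

V₂ = 0.822 m/s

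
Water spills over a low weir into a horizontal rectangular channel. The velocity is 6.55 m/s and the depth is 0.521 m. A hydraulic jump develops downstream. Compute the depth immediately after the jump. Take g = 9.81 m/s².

Fr₁ = V₁/√(g·y₁) = 6.55/√(9.81×0.521) = 2.90.
Bélanger equation: y₂/y₁ = ½[√(1 + 8Fr₁²) − 1] = ½[√68.15 − 1] = 3.63.
y₂ = 3.63 × 0.521 = 1.89 m.

y₂ = 1.89 m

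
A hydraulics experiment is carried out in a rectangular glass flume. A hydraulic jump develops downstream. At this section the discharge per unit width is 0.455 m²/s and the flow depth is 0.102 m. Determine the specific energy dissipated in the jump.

ΔE = 0.492 m

V₁ = q/y₁ = 0.455/0.102 = 4.46 m/s. Fr₁ = V₁/√(g·y₁) = 4.46/√(9.81×0.102) = 4.46.
Bélanger equation: y₂/y₁ = ½[√(1 + 8Fr₁²) − 1] = ½[√160.1 − 1] = 5.83.
y₂ = 5.83 × 0.102 = 0.594 m.
V₂ = q/y₂ = 0.455/0.594 = 0.766 m/s. E₁ = y₁ + V₁²/2g = 1.12 m; E₂ = y₂ + V₂²/2g = 0.624 m. ΔE = E₁ − E₂ = 0.492 m.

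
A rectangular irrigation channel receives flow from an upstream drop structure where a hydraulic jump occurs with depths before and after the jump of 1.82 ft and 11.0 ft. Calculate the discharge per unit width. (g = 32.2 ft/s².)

q = 64.3 ft²/s

For a rectangular channel the momentum equation gives q² = ½·g·y₁·y₂·(y₁ + y₂) = ½×32.2×1.82×11.0×12.8 = 4132.
q = √4132 = 64.3 ft²/s.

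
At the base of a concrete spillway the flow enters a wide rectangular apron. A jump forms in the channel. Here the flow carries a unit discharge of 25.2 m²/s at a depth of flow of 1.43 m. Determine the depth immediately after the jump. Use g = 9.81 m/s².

y₂ = 8.83 m

V₁ = q/y₁ = 25.2/1.43 = 17.6 m/s. Fr₁ = V₁/√(g·y₁) = 17.6/√(9.81×1.43) = 4.71.
Bélanger equation: y₂/y₁ = ½[√(1 + 8Fr₁²) − 1] = ½[√178.1 − 1] = 6.17.
y₂ = 6.17 × 1.43 = 8.83 m.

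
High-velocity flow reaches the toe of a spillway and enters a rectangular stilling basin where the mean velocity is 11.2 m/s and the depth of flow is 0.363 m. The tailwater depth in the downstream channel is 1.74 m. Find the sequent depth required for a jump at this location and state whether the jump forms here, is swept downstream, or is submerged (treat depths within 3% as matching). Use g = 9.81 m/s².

y₂ = 2.87 m; the jump is swept downstream

Fr₁ = V₁/√(g·y₁) = 11.2/√(9.81×0.363) = 5.94.
Bélanger equation: y₂/y₁ = ½[√(1 + 8Fr₁²) − 1] = ½[√282.8 − 1] = 7.91.
y₂ = 7.91 × 0.363 = 2.87 m.
Tailwater y_tw = 1.74 m: y_tw < y₂, so the jump is swept downstream.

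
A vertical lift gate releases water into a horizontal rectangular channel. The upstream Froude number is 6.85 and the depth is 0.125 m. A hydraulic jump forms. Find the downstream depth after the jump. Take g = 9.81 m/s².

Fr₁ = 6.85 (given).
From the momentum equation for a rectangular channel, y₂/y₁ = ½[√(1 + 8Fr₁²) − 1] = ½[√376.4 − 1] = 9.20.
y₂ = 9.20 × 0.125 = 1.15 m.

y₂ = 1.15 m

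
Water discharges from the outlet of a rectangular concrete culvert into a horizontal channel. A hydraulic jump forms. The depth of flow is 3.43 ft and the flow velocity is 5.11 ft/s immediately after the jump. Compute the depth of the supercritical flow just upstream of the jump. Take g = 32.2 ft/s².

Fr₂ = V₂/√(g·y₂) = 5.11/√(32.2×3.43) = 0.486.
From the momentum equation (using Fr₂), y₁/y₂ = ½[√(1 + 8Fr₂²) − 1] = ½[√2.891 − 1] = 0.350.
y₁ = 0.350 × 3.43 = 1.20 ft.

y₁ = 1.20 ft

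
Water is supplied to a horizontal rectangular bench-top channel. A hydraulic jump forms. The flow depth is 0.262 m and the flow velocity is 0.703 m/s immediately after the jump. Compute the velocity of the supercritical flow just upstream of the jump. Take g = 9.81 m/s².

V₁ = 2.37 m/s

Fr₂ = V₂/√(g·y₂) = 0.703/√(9.81×0.262) = 0.439.
Applying the sequent-depth relation in reverse, y₁/y₂ = ½[√(1 + 8Fr₂²) − 1] = ½[√2.538 − 1] = 0.297.
y₁ = 0.297 × 0.262 = 0.0777 m.
V₁ = q/y₁ = 0.184/0.0777 = 2.37 m/s.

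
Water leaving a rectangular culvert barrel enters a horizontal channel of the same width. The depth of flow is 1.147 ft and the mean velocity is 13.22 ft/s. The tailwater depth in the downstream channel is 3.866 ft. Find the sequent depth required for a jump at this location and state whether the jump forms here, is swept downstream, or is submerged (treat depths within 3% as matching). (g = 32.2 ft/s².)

Fr₁ = V₁/√(g·y₁) = 13.22/√(32.2×1.147) = 2.175.
From the momentum equation for a rectangular channel, y₂/y₁ = ½[√(1 + 8Fr₁²) − 1] = ½[√38.856 − 1] = 2.617.
y₂ = 2.617 × 1.147 = 3.001 ft.
Tailwater y_tw = 3.866 ft: y_tw > y₂, so the jump is submerged.

y₂ = 3.001 ft; the jump is submerged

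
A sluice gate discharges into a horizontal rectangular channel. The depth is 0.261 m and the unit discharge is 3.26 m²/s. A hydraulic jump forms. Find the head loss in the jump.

V₁ = q/y₁ = 3.26/0.261 = 12.5 m/s. Fr₁ = V₁/√(g·y₁) = 12.5/√(9.81×0.261) = 7.81.
Bélanger equation: y₂/y₁ = ½[√(1 + 8Fr₁²) − 1] = ½[√488.5 − 1] = 10.6.
y₂ = 10.6 × 0.261 = 2.75 m.
V₂ = q/y₂ = 3.26/2.75 = 1.18 m/s. E₁ = y₁ + V₁²/2g = 8.21 m; E₂ = y₂ + V₂²/2g = 2.83 m. ΔE = E₁ − E₂ = 5.39 m.

ΔE = 5.39 m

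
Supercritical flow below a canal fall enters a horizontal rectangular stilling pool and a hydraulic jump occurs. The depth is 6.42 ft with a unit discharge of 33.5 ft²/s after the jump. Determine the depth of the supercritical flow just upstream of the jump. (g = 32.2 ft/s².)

V₂ = q/y₂ = 33.5/6.42 = 5.22 ft/s; Fr₂ = V₂/√(g·y₂) = 0.363.
Since the conjugate-depth ratio holds either way, y₁/y₂ = ½[√(1 + 8Fr₂²) − 1] = ½[√2.054 − 1] = 0.217.
y₁ = 0.217 × 6.42 = 1.39 ft.

y₁ = 1.39 ft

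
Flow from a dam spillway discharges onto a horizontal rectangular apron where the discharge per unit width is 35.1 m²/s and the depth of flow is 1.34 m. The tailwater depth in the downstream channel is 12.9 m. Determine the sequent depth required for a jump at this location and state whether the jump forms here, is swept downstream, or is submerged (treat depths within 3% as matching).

y₂ = 13.0 m; the jump forms here

V₁ = q/y₁ = 35.1/1.34 = 26.2 m/s. Fr₁ = V₁/√(g·y₁) = 26.2/√(9.81×1.34) = 7.22.
By Bélanger, y₂/y₁ = ½[√(1 + 8Fr₁²) − 1] = ½[√418.6 − 1] = 9.73.
y₂ = 9.73 × 1.34 = 13.0 m.
Tailwater y_tw = 12.9 m: y_tw ≈ y₂, so the jump forms here.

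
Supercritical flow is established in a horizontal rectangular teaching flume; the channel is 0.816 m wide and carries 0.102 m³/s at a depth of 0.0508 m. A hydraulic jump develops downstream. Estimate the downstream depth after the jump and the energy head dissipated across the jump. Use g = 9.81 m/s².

q = Q/b = 0.102/0.816 = 0.125 m²/s; V₁ = q/y₁ = 2.46 m/s. Fr₁ = V₁/√(g·y₁) = 3.49.
Conjugate-depth relation: y₂/y₁ = ½[√(1 + 8Fr₁²) − 1] = ½[√98.20 − 1] = 4.45.
y₂ = 4.45 × 0.0508 = 0.226 m.
V₂ = q/y₂ = 0.125/0.226 = 0.552 m/s. E₁ = y₁ + V₁²/2g = 0.359 m; E₂ = y₂ + V₂²/2g = 0.242 m. ΔE = E₁ − E₂ = 0.118 m.

y₂ = 0.226 m; ΔE = 0.118 m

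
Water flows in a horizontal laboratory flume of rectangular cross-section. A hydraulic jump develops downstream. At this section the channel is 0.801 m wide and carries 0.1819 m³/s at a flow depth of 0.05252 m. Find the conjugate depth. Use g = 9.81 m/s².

y₂ = 0.4219 m

q = Q/b = 0.1819/0.801 = 0.2271 m²/s; V₁ = q/y₁ = 4.324 m/s. Fr₁ = V₁/√(g·y₁) = 6.024.
By Bélanger, y₂/y₁ = ½[√(1 + 8Fr₁²) − 1] = ½[√291.30 − 1] = 8.034.
y₂ = 8.034 × 0.05252 = 0.4219 m.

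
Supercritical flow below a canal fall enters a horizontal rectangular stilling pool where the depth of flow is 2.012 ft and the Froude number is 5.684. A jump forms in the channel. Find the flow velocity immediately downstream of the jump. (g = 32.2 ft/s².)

Fr₁ = 5.684 (given).
From the momentum equation for a rectangular channel, y₂/y₁ = ½[√(1 + 8Fr₁²) − 1] = ½[√259.46 − 1] = 7.554.
y₂ = 7.554 × 2.012 = 15.20 ft.
V₁ = Fr₁·√(g·y₁) = 5.684×√(32.2×2.012) = 45.75 ft/s; q = V₁·y₁ = 92.05 ft²/s.
V₂ = q/y₂ = 92.05/15.20 = 6.057 ft/s.

V₂ = 6.057 ft/s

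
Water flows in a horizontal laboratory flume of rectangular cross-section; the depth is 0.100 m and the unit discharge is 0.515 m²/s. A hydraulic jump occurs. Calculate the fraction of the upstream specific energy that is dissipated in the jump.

V₁ = q/y₁ = 0.515/0.100 = 5.15 m/s. Fr₁ = V₁/√(g·y₁) = 5.15/√(9.81×0.100) = 5.20.
From the momentum equation for a rectangular channel, y₂/y₁ = ½[√(1 + 8Fr₁²) − 1] = ½[√217.3 − 1] = 6.87.
y₂ = 6.87 × 0.100 = 0.687 m.
E₁ = y₁ + V₁²/2g = 1.45 m. ΔE = (y₂ − y₁)³/(4y₁y₂) = 0.736 m. ΔE/E₁ = 0.736/1.45 = 0.507.

ΔE/E₁ = 0.507 (50.7%)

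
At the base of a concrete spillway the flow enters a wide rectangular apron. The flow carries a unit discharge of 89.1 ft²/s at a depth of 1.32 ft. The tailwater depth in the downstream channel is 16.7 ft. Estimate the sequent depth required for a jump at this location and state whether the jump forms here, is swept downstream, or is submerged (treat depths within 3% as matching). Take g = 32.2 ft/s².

y₂ = 18.7 ft; the jump is swept downstream

V₁ = q/y₁ = 89.1/1.32 = 67.5 ft/s. Fr₁ = V₁/√(g·y₁) = 67.5/√(32.2×1.32) = 10.4.
Conjugate-depth relation: y₂/y₁ = ½[√(1 + 8Fr₁²) − 1] = ½[√858.6 − 1] = 14.2.
y₂ = 14.2 × 1.32 = 18.7 ft.
Tailwater y_tw = 16.7 ft: y_tw < y₂, so the jump is swept downstream.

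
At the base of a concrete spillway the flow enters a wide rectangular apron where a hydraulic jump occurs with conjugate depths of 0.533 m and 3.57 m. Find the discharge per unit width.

For a rectangular channel the momentum equation gives q² = ½·g·y₁·y₂·(y₁ + y₂) = ½×9.81×0.533×3.57×4.10 = 38.3.
q = √38.3 = 6.19 m²/s.

q = 6.19 m²/s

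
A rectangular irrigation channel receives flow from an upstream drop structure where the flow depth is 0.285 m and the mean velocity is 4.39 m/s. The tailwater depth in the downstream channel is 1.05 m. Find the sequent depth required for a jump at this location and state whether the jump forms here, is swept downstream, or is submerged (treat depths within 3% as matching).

Fr₁ = V₁/√(g·y₁) = 4.39/√(9.81×0.285) = 2.63.
By Bélanger, y₂/y₁ = ½[√(1 + 8Fr₁²) − 1] = ½[√56.14 − 1] = 3.25.
y₂ = 3.25 × 0.285 = 0.925 m.
Tailwater y_tw = 1.05 m: y_tw > y₂, so the jump is submerged.

y₂ = 0.925 m; the jump is submerged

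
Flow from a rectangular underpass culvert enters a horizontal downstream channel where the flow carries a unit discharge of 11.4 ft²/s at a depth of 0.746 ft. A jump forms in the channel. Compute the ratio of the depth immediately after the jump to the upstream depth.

V₁ = q/y₁ = 11.4/0.746 = 15.3 ft/s. Fr₁ = V₁/√(g·y₁) = 15.3/√(32.2×0.746) = 3.12.
By Bélanger, y₂/y₁ = ½[√(1 + 8Fr₁²) − 1] = ½[√78.77 − 1] = 3.94.

y₂/y₁ = 3.94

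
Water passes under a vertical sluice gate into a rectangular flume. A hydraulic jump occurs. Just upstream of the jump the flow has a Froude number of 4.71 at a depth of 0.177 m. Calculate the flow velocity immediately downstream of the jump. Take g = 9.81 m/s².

Fr₁ = 4.71 (given).
By Bélanger, y₂/y₁ = ½[√(1 + 8Fr₁²) − 1] = ½[√178.5 − 1] = 6.18.
y₂ = 6.18 × 0.177 = 1.09 m.
V₁ = Fr₁·√(g·y₁) = 4.71×√(9.81×0.177) = 6.21 m/s; q = V₁·y₁ = 1.10 m²/s.
V₂ = q/y₂ = 1.10/1.09 = 1.00 m/s.

V₂ = 1.00 m/s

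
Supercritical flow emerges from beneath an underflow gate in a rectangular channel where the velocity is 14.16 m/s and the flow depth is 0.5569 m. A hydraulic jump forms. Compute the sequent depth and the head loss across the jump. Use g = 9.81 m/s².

Fr₁ = V₁/√(g·y₁) = 14.16/√(9.81×0.5569) = 6.058.
Conjugate-depth relation: y₂/y₁ = ½[√(1 + 8Fr₁²) − 1] = ½[√294.61 − 1] = 8.082.
y₂ = 8.082 × 0.5569 = 4.501 m.
Head loss: ΔE = (y₂ − y₁)³/(4y₁y₂) = (4.501 − 0.5569)³/(4×0.5569×4.501) = 61.35/10.03 = 6.119 m.

y₂ = 4.501 m; ΔE = 6.119 m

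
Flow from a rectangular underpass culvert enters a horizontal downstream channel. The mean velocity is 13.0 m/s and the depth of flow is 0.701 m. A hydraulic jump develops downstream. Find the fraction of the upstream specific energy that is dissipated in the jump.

ΔE/E₁ = 0.487 (48.7%)

Fr₁ = V₁/√(g·y₁) = 13.0/√(9.81×0.701) = 4.96.
Conjugate-depth relation: y₂/y₁ = ½[√(1 + 8Fr₁²) − 1] = ½[√197.6 − 1] = 6.53.
y₂ = 6.53 × 0.701 = 4.58 m.
E₁ = y₁ + V₁²/2g = 9.31 m. ΔE = (y₂ − y₁)³/(4y₁y₂) = 4.54 m. ΔE/E₁ = 4.54/9.31 = 0.487.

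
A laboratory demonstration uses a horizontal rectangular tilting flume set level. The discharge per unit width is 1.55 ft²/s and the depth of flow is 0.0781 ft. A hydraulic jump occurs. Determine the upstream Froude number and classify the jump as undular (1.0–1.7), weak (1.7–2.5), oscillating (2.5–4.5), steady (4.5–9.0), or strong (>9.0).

V₁ = q/y₁ = 1.55/0.0781 = 19.8 ft/s. Fr₁ = V₁/√(g·y₁) = 19.8/√(32.2×0.0781) = 12.5.
Fr₁ = 12.5 lies in the strong range.

Fr₁ = 12.5; strong jump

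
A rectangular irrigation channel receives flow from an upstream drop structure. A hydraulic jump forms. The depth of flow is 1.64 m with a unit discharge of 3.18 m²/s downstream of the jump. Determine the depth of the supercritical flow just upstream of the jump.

V₂ = q/y₂ = 3.18/1.64 = 1.94 m/s; Fr₂ = V₂/√(g·y₂) = 0.483.
Applying the sequent-depth relation in reverse, y₁/y₂ = ½[√(1 + 8Fr₂²) − 1] = ½[√2.870 − 1] = 0.347.
y₁ = 0.347 × 1.64 = 0.569 m.

y₁ = 0.569 m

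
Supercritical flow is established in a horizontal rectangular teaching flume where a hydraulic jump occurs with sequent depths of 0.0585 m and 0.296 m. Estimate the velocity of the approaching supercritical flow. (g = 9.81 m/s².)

For a rectangular channel the momentum equation gives q² = ½·g·y₁·y₂·(y₁ + y₂) = ½×9.81×0.0585×0.296×0.354 = 0.0301.
q = √0.0301 = 0.174 m²/s.
V₁ = q/y₁ = 0.174/0.0585 = 2.97 m/s.

V₁ = 2.97 m/s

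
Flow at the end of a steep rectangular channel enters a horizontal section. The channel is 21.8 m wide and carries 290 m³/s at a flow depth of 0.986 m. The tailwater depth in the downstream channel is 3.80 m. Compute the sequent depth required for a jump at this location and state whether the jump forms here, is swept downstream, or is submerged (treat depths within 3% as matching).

y₂ = 5.58 m; the jump is swept downstream

q = Q/b = 290/21.8 = 13.3 m²/s; V₁ = q/y₁ = 13.5 m/s. Fr₁ = V₁/√(g·y₁) = 4.34.
By Bélanger, y₂/y₁ = ½[√(1 + 8Fr₁²) − 1] = ½[√151.5 − 1] = 5.66.
y₂ = 5.66 × 0.986 = 5.58 m.
Tailwater y_tw = 3.80 m: y_tw < y₂, so the jump is swept downstream.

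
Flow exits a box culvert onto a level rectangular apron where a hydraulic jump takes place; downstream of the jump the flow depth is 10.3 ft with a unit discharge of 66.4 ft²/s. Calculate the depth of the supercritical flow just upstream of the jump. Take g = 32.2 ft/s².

V₂ = q/y₂ = 66.4/10.3 = 6.45 ft/s; Fr₂ = V₂/√(g·y₂) = 0.354.
The Bélanger relation is symmetric: y₁/y₂ = ½[√(1 + 8Fr₂²) − 1] = ½[√2.002 − 1] = 0.208.
y₁ = 0.208 × 10.3 = 2.14 ft.

y₁ = 2.14 ft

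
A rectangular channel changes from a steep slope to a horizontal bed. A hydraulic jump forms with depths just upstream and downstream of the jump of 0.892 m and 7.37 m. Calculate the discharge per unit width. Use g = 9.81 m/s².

For a rectangular channel the momentum equation gives q² = ½·g·y₁·y₂·(y₁ + y₂) = ½×9.81×0.892×7.37×8.26 = 266.
q = √266 = 16.3 m²/s.

q = 16.3 m²/s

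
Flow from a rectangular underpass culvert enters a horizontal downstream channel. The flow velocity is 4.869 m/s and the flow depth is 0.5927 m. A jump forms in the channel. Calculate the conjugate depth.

y₂ = 1.422 m

Fr₁ = V₁/√(g·y₁) = 4.869/√(9.81×0.5927) = 2.019.
By Bélanger, y₂/y₁ = ½[√(1 + 8Fr₁²) − 1] = ½[√33.619 − 1] = 2.399.
y₂ = 2.399 × 0.5927 = 1.422 m.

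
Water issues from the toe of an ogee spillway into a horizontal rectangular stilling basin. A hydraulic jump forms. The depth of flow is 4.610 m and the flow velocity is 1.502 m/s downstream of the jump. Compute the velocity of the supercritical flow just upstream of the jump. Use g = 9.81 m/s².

Fr₂ = V₂/√(g·y₂) = 1.502/√(9.81×4.610) = 0.2233.
The Bélanger relation is symmetric: y₁/y₂ = ½[√(1 + 8Fr₂²) − 1] = ½[√1.3991 − 1] = 0.09141.
y₁ = 0.09141 × 4.610 = 0.4214 m.
V₁ = q/y₁ = 6.924/0.4214 = 16.43 m/s.

V₁ = 16.43 m/s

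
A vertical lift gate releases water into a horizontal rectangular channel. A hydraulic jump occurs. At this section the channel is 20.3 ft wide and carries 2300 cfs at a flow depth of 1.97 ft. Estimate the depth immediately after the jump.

y₂ = 19.2 ft

q = Q/b = 2300/20.3 = 113 ft²/s; V₁ = q/y₁ = 57.5 ft/s. Fr₁ = V₁/√(g·y₁) = 7.22.
From the momentum equation for a rectangular channel, y₂/y₁ = ½[√(1 + 8Fr₁²) − 1] = ½[√418.2 − 1] = 9.72.
y₂ = 9.72 × 1.97 = 19.2 ft.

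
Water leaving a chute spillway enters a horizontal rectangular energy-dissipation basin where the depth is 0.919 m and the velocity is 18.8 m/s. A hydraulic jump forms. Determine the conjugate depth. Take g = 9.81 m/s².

y₂ = 7.69 m

Fr₁ = V₁/√(g·y₁) = 18.8/√(9.81×0.919) = 6.26.
Conjugate-depth relation: y₂/y₁ = ½[√(1 + 8Fr₁²) − 1] = ½[√314.6 − 1] = 8.37.
y₂ = 8.37 × 0.919 = 7.69 m.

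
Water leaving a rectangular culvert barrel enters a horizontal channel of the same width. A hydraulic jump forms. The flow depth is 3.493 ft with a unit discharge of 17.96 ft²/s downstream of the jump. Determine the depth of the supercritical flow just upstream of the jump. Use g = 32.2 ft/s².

y₁ = 1.218 ft

V₂ = q/y₂ = 17.96/3.493 = 5.142 ft/s; Fr₂ = V₂/√(g·y₂) = 0.4848.
Since the conjugate-depth ratio holds either way, y₁/y₂ = ½[√(1 + 8Fr₂²) − 1] = ½[√2.8804 − 1] = 0.3486.
y₁ = 0.3486 × 3.493 = 1.218 ft.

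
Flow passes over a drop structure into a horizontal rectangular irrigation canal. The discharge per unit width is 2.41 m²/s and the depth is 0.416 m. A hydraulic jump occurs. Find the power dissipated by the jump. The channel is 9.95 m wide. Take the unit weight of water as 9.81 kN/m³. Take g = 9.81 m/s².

V₁ = q/y₁ = 2.41/0.416 = 5.79 m/s. Fr₁ = V₁/√(g·y₁) = 5.79/√(9.81×0.416) = 2.87.
Sequent-depth ratio: y₂/y₁ = ½[√(1 + 8Fr₁²) − 1] = ½[√66.79 − 1] = 3.59.
y₂ = 3.59 × 0.416 = 1.49 m.
Head loss: ΔE = (y₂ − y₁)³/(4y₁y₂) = (1.49 − 0.416)³/(4×0.416×1.49) = 1.25/2.48 = 0.502 m.
Q = q·b = 2.41 × 9.95 = 24.0 m³/s. P = γ·Q·ΔE = 9.81 × 24.0 × 0.502 = 118 kW.

P = 118 kW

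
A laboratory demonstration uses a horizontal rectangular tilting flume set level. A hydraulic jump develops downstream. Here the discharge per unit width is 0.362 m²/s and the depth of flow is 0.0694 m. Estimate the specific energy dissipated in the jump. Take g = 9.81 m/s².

ΔE = 0.850 m

V₁ = q/y₁ = 0.362/0.0694 = 5.22 m/s. Fr₁ = V₁/√(g·y₁) = 5.22/√(9.81×0.0694) = 6.32.
Bélanger equation: y₂/y₁ = ½[√(1 + 8Fr₁²) − 1] = ½[√320.7 − 1] = 8.45.
y₂ = 8.45 × 0.0694 = 0.587 m.
Head loss: ΔE = (y₂ − y₁)³/(4y₁y₂) = (0.587 − 0.0694)³/(4×0.0694×0.587) = 0.138/0.163 = 0.850 m.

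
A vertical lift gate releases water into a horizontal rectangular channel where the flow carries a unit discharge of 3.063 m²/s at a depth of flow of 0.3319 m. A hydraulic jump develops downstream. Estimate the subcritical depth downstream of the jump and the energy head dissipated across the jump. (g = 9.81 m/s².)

y₂ = 2.240 m; ΔE = 2.337 m

V₁ = q/y₁ = 3.063/0.3319 = 9.229 m/s. Fr₁ = V₁/√(g·y₁) = 9.229/√(9.81×0.3319) = 5.114.
By Bélanger, y₂/y₁ = ½[√(1 + 8Fr₁²) − 1] = ½[√210.26 − 1] = 6.750.
y₂ = 6.750 × 0.3319 = 2.240 m.
V₂ = q/y₂ = 3.063/2.240 = 1.367 m/s. E₁ = y₁ + V₁²/2g = 4.673 m; E₂ = y₂ + V₂²/2g = 2.336 m. ΔE = E₁ − E₂ = 2.337 m.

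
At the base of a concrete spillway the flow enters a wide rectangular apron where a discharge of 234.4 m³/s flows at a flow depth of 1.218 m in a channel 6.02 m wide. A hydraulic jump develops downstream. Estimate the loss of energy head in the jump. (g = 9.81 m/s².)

ΔE = 37.64 m

q = Q/b = 234.4/6.02 = 38.94 m²/s; V₁ = q/y₁ = 31.97 m/s. Fr₁ = V₁/√(g·y₁) = 9.248.
From the momentum equation for a rectangular channel, y₂/y₁ = ½[√(1 + 8Fr₁²) − 1] = ½[√685.23 − 1] = 12.59.
y₂ = 12.59 × 1.218 = 15.33 m.
Head loss: ΔE = (y₂ − y₁)³/(4y₁y₂) = (15.33 − 1.218)³/(4×1.218×15.33) = 2812/74.70 = 37.64 m.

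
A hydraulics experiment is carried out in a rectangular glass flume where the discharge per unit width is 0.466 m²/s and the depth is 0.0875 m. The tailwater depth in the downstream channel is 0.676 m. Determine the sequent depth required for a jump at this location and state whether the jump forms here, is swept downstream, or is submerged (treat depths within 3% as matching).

V₁ = q/y₁ = 0.466/0.0875 = 5.33 m/s. Fr₁ = V₁/√(g·y₁) = 5.33/√(9.81×0.0875) = 5.75.
Sequent-depth ratio: y₂/y₁ = ½[√(1 + 8Fr₁²) − 1] = ½[√265.3 − 1] = 7.64.
y₂ = 7.64 × 0.0875 = 0.669 m.
Tailwater y_tw = 0.676 m: y_tw ≈ y₂, so the jump forms here.

y₂ = 0.669 m; the jump forms here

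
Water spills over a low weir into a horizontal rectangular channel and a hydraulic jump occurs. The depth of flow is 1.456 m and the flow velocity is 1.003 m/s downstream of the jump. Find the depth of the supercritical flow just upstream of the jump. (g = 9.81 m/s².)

Fr₂ = V₂/√(g·y₂) = 1.003/√(9.81×1.456) = 0.2654.
From the momentum equation (using Fr₂), y₁/y₂ = ½[√(1 + 8Fr₂²) − 1] = ½[√1.5635 − 1] = 0.1252.
y₁ = 0.1252 × 1.456 = 0.1823 m.

y₁ = 0.1823 m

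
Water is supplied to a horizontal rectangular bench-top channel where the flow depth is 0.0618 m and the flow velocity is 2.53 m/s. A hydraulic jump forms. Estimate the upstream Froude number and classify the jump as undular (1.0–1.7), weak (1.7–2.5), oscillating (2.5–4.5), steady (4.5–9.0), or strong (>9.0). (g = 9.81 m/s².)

Fr₁ = 3.25; oscillating jump

Fr₁ = V₁/√(g·y₁) = 2.53/√(9.81×0.0618) = 3.25.
Fr₁ = 3.25 lies in the oscillating range.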